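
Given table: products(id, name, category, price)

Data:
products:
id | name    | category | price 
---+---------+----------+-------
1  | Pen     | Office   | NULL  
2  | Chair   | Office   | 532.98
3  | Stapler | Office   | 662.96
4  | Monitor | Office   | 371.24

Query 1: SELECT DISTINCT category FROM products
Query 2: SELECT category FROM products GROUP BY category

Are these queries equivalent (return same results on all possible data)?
Yes, equivalent

Both queries return: [('Office',)]

Reason: Both get unique categorys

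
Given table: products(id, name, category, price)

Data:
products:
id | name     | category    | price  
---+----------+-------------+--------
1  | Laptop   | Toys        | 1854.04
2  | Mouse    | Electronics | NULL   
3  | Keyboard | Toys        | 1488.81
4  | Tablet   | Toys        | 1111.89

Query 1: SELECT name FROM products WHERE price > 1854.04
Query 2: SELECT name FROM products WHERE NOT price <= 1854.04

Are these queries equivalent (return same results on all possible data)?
Yes, equivalent

Both queries return: []

Reason: Both filter price > 1854.04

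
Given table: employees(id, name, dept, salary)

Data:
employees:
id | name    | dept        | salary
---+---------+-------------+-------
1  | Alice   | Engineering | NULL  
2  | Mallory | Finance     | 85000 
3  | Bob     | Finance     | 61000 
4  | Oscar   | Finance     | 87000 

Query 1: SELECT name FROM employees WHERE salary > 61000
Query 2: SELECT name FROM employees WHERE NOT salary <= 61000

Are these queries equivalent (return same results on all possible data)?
Yes, equivalent

Both queries return: [('Mallory',), ('Oscar',)]

Reason: Both filter salary > 61000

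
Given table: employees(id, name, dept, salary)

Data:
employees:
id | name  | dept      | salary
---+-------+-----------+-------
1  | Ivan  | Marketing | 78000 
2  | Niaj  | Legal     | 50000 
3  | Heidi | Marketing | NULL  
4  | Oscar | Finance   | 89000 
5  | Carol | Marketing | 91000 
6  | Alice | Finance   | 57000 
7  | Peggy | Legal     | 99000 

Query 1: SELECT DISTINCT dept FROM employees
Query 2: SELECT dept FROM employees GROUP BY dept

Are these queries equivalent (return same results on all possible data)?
Yes, equivalent

Both queries return: [('Finance',), ('Legal',), ('Marketing',)]

Reason: Both get unique depts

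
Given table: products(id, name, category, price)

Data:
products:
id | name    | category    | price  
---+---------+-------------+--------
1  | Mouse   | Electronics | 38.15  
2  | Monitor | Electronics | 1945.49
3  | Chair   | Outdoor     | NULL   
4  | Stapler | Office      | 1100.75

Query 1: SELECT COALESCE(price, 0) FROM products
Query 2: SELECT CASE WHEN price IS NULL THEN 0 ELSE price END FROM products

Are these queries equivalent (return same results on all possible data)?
Yes, equivalent

Both queries return: [(0,), (38.15,), (1100.75,), (1945.49,)]

Reason: COALESCE vs CASE for NULL handling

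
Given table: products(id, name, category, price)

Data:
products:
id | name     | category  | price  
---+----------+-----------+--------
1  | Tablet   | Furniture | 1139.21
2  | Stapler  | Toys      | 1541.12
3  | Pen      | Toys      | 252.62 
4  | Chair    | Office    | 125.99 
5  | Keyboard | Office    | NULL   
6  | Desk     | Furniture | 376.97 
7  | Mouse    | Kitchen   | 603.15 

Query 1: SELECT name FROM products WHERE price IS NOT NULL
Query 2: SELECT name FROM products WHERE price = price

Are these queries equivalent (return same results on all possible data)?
Yes, equivalent

Both queries return: [('Chair',), ('Desk',), ('Mouse',), ('Pen',), ('Stapler',), ('Tablet',)]

Reason: IS NOT NULL vs self-equality (both exclude NULLs)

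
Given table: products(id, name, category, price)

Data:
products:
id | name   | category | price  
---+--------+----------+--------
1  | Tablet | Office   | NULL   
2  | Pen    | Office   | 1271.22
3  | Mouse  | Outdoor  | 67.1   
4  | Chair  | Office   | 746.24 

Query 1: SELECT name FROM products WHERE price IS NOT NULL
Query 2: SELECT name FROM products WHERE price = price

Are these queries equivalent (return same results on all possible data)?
Yes, equivalent

Both queries return: [('Chair',), ('Mouse',), ('Pen',)]

Reason: IS NOT NULL vs self-equality (both exclude NULLs)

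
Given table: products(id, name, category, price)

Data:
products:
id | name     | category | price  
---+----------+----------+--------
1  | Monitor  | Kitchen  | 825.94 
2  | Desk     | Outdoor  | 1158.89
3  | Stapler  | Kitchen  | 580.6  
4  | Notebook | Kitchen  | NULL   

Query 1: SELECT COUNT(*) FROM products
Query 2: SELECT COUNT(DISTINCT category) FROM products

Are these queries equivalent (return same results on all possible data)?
No, not equivalent

Query 1 returns: [(4,)]
Query 2 returns: [(2,)]

Reason: COUNT(*) counts rows, COUNT(DISTINCT category) counts unique categorys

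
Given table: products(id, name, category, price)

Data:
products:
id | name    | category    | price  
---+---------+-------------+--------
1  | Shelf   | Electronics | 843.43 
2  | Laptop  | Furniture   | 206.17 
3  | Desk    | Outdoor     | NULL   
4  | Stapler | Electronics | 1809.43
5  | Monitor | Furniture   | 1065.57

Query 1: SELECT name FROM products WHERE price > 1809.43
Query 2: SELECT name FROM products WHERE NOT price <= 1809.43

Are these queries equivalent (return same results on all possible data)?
Yes, equivalent

Both queries return: []

Reason: Both filter price > 1809.43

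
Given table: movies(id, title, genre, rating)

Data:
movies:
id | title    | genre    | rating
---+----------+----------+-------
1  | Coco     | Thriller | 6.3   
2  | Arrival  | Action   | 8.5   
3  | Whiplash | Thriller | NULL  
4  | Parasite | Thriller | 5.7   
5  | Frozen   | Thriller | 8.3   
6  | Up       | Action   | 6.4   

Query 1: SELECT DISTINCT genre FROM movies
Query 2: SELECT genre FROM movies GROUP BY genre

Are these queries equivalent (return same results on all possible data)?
Yes, equivalent

Both queries return: [('Action',), ('Thriller',)]

Reason: Both get unique genres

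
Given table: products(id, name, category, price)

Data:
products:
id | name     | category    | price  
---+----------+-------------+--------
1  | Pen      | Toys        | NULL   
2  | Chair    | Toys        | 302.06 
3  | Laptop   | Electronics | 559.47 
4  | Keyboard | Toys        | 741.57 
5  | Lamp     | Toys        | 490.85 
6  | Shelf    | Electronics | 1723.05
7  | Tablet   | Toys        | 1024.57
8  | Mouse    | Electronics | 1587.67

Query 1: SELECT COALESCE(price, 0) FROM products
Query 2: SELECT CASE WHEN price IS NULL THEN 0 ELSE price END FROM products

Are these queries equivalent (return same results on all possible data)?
Yes, equivalent

Both queries return: [(0,), (302.06,), (490.85,), (559.47,), (741.57,), (1024.57,), (1587.67,), (1723.05,)]

Reason: COALESCE vs CASE for NULL handling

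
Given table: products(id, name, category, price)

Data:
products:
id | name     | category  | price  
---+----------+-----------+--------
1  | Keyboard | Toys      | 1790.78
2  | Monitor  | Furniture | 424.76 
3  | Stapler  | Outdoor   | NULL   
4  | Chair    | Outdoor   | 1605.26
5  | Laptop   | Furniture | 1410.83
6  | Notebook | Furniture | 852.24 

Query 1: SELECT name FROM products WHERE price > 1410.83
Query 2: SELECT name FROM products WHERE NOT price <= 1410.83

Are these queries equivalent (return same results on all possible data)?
Yes, equivalent

Both queries return: [('Chair',), ('Keyboard',)]

Reason: Both filter price > 1410.83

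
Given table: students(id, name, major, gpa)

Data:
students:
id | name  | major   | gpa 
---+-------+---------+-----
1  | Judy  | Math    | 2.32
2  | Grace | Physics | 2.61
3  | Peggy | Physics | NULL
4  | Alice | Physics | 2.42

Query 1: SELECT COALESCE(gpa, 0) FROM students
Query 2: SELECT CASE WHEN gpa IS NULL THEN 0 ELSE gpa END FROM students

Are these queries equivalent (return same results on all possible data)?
Yes, equivalent

Both queries return: [(0,), (2.32,), (2.42,), (2.61,)]

Reason: COALESCE vs CASE for NULL handling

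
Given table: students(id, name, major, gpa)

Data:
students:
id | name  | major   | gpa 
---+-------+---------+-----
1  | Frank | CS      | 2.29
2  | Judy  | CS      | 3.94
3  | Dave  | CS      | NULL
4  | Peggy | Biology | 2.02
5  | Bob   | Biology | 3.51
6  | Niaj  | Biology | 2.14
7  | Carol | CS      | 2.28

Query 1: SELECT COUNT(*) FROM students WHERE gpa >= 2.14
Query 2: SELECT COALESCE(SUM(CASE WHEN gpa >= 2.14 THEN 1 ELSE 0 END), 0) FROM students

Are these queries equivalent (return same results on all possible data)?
Yes, equivalent

Both queries return: [(5,)]

Reason: COUNT with WHERE vs conditional SUM (COALESCE handles empty-table NULL)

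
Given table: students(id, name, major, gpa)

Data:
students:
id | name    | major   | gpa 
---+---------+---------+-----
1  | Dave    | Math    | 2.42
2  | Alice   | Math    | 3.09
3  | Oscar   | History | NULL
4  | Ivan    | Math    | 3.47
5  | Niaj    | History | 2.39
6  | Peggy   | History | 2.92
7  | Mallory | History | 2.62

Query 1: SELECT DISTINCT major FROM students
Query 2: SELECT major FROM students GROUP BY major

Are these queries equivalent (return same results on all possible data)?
Yes, equivalent

Both queries return: [('History',), ('Math',)]

Reason: Both get unique majors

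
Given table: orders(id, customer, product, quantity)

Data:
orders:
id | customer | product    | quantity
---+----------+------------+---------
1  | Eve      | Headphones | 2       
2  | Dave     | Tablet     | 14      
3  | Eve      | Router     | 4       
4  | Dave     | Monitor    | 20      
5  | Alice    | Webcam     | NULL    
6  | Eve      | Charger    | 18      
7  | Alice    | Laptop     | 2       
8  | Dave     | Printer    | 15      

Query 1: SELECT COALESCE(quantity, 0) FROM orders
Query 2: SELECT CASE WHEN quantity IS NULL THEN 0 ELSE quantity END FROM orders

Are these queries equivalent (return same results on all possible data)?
Yes, equivalent

Both queries return: [(0,), (2,), (2,), (4,), (14,), (15,), (18,), (20,)]

Reason: COALESCE vs CASE for NULL handling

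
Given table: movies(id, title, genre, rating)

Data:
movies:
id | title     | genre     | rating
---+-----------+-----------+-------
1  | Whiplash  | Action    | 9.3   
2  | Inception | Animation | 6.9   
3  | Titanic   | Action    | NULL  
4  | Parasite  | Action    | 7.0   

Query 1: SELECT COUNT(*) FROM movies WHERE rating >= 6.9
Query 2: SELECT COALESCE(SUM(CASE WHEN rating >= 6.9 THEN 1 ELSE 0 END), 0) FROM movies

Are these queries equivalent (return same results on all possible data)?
Yes, equivalent

Both queries return: [(3,)]

Reason: COUNT with WHERE vs conditional SUM (COALESCE handles empty-table NULL)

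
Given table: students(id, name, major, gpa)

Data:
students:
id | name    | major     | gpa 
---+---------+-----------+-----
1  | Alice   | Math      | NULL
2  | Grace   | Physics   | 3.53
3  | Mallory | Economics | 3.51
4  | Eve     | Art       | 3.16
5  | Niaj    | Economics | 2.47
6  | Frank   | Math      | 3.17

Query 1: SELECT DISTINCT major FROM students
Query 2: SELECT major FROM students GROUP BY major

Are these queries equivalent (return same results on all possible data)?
Yes, equivalent

Both queries return: [('Art',), ('Economics',), ('Math',), ('Physics',)]

Reason: Both get unique majors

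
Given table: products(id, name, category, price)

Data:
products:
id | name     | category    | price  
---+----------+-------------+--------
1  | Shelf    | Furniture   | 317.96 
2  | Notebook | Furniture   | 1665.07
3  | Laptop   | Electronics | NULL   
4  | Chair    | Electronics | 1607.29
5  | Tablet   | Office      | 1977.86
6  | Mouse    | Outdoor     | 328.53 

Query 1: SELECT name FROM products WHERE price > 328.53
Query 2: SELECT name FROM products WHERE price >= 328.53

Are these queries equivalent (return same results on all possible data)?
No, not equivalent

Query 1 returns: [('Notebook',), ('Chair',), ('Tablet',)]
Query 2 returns: [('Notebook',), ('Chair',), ('Tablet',), ('Mouse',)]

Reason: > vs >= gives different results when price = 328.53 exists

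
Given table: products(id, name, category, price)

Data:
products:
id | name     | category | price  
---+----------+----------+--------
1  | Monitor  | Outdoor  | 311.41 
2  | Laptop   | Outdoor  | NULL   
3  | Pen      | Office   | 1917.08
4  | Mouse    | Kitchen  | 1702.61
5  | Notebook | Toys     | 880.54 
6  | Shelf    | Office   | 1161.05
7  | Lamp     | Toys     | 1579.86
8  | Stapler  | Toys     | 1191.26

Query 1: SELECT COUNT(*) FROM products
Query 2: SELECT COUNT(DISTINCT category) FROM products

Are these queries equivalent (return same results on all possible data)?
No, not equivalent

Query 1 returns: [(8,)]
Query 2 returns: [(4,)]

Reason: COUNT(*) counts rows, COUNT(DISTINCT category) counts unique categorys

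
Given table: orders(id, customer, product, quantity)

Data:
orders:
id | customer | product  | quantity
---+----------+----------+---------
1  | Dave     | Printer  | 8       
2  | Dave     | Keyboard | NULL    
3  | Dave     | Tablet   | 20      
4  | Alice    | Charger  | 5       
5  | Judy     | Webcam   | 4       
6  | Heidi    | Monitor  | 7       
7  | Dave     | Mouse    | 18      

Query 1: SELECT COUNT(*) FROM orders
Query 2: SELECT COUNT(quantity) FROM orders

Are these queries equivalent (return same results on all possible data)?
No, not equivalent

Query 1 returns: [(7,)]
Query 2 returns: [(6,)]

Reason: COUNT(*) includes NULLs, COUNT(column) excludes them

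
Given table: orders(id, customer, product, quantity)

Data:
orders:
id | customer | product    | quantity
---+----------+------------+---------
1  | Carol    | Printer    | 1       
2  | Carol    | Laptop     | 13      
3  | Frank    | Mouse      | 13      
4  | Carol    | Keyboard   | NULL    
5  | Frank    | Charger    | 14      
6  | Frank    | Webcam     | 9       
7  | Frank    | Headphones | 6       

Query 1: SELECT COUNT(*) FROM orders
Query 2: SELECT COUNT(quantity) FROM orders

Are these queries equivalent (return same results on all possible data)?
No, not equivalent

Query 1 returns: [(7,)]
Query 2 returns: [(6,)]

Reason: COUNT(*) includes NULLs, COUNT(column) excludes them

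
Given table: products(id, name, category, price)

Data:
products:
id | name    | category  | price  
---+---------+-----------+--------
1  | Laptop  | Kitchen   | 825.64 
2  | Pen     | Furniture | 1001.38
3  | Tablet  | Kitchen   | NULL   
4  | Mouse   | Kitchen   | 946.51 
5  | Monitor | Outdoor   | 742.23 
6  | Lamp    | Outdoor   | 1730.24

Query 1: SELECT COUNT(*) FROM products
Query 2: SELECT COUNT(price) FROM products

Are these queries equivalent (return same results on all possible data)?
No, not equivalent

Query 1 returns: [(6,)]
Query 2 returns: [(5,)]

Reason: COUNT(*) includes NULLs, COUNT(column) excludes them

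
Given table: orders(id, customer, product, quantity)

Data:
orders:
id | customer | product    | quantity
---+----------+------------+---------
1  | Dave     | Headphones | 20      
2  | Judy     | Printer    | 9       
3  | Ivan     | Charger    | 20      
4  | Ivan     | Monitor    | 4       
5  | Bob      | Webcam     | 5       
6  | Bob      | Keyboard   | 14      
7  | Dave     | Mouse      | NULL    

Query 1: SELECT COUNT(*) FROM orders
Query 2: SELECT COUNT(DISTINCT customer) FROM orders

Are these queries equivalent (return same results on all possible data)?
No, not equivalent

Query 1 returns: [(7,)]
Query 2 returns: [(4,)]

Reason: COUNT(*) counts rows, COUNT(DISTINCT customer) counts unique customers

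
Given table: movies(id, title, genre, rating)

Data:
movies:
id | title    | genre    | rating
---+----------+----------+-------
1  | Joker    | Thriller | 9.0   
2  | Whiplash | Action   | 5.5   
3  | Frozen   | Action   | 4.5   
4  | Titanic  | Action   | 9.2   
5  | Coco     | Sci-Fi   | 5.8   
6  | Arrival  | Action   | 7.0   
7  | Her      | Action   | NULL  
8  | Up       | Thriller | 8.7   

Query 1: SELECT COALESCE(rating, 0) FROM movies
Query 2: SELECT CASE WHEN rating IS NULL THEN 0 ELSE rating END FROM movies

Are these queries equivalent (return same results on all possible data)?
Yes, equivalent

Both queries return: [(0,), (4.5,), (5.5,), (5.8,), (7.0,), (8.7,), (9.0,), (9.2,)]

Reason: COALESCE vs CASE for NULL handling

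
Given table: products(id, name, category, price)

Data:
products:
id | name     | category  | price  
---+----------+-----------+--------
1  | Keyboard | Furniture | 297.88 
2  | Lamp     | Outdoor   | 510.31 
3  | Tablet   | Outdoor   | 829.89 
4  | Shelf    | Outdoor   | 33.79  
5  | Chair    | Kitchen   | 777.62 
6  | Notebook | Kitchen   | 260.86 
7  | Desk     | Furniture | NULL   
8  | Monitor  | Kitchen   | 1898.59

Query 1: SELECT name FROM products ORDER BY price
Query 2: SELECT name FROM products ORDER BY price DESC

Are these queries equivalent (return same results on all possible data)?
No, not equivalent

Query 1 returns: [('Desk',), ('Shelf',), ('Notebook',), ('Keyboard',), ('Lamp',), ('Chair',), ('Tablet',), ('Monitor',)]
Query 2 returns: [('Monitor',), ('Tablet',), ('Chair',), ('Lamp',), ('Keyboard',), ('Notebook',), ('Shelf',), ('Desk',)]

Reason: ASC vs DESC gives opposite ordering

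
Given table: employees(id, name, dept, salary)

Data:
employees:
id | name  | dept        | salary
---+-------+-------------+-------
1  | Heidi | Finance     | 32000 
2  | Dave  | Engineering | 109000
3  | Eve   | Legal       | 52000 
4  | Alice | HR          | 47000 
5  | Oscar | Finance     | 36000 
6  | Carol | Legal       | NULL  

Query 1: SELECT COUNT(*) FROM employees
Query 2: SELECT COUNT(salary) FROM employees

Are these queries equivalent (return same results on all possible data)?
No, not equivalent

Query 1 returns: [(6,)]
Query 2 returns: [(5,)]

Reason: COUNT(*) includes NULLs, COUNT(column) excludes them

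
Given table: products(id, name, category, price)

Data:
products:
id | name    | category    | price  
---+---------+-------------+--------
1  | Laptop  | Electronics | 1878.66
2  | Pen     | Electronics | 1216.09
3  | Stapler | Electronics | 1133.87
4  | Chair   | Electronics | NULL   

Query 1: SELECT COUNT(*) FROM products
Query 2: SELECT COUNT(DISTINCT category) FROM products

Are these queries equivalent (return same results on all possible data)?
No, not equivalent

Query 1 returns: [(4,)]
Query 2 returns: [(1,)]

Reason: COUNT(*) counts rows, COUNT(DISTINCT category) counts unique categorys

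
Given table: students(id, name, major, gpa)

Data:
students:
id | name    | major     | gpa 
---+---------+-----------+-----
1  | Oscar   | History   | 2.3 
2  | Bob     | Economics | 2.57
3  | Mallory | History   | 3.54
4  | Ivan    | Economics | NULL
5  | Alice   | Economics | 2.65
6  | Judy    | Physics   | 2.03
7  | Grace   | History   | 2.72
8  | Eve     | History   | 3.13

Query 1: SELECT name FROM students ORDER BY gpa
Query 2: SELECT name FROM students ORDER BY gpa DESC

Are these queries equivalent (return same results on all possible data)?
No, not equivalent

Query 1 returns: [('Ivan',), ('Judy',), ('Oscar',), ('Bob',), ('Alice',), ('Grace',), ('Eve',), ('Mallory',)]
Query 2 returns: [('Mallory',), ('Eve',), ('Grace',), ('Alice',), ('Bob',), ('Oscar',), ('Judy',), ('Ivan',)]

Reason: ASC vs DESC gives opposite ordering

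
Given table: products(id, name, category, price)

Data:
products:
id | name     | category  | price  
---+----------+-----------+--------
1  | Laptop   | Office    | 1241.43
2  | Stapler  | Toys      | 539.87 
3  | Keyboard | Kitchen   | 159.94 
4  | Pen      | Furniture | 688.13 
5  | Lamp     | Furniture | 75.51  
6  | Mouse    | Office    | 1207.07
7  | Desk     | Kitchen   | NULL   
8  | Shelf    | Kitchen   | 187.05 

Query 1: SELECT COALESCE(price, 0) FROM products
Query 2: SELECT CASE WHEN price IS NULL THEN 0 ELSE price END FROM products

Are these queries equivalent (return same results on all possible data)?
Yes, equivalent

Both queries return: [(0,), (75.51,), (159.94,), (187.05,), (539.87,), (688.13,), (1207.07,), (1241.43,)]

Reason: COALESCE vs CASE for NULL handling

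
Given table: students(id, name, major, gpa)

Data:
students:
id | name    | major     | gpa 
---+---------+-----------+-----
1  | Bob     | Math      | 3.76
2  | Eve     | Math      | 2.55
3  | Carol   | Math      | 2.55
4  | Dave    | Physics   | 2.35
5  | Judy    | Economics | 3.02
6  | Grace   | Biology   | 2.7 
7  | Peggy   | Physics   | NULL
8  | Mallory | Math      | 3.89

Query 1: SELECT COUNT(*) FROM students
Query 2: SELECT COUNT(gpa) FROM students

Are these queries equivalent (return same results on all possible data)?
No, not equivalent

Query 1 returns: [(8,)]
Query 2 returns: [(7,)]

Reason: COUNT(*) includes NULLs, COUNT(column) excludes them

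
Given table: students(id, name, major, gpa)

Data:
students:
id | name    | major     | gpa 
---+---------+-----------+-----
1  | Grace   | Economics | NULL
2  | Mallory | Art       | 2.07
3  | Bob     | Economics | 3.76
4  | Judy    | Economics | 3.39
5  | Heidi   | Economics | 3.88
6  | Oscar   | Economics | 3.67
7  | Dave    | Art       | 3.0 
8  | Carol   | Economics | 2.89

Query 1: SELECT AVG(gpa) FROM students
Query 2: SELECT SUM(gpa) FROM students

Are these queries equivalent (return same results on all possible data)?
No, not equivalent

Query 1 returns: [(3.237142857142857,)]
Query 2 returns: [(22.66,)]

Reason: AVG vs SUM give different aggregate values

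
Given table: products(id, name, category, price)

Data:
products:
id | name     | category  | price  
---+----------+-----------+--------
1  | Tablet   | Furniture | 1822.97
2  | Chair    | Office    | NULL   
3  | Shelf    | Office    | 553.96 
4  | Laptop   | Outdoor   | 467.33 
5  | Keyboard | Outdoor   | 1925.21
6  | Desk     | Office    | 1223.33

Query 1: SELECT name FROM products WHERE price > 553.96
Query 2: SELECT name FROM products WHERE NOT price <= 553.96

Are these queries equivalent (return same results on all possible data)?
Yes, equivalent

Both queries return: [('Desk',), ('Keyboard',), ('Tablet',)]

Reason: Both filter price > 553.96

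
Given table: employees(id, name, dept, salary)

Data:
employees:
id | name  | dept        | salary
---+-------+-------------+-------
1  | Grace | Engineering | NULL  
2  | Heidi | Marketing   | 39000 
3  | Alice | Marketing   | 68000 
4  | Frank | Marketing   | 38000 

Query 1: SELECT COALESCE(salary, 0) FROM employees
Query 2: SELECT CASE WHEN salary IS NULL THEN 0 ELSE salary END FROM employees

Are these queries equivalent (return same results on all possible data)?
Yes, equivalent

Both queries return: [(0,), (38000,), (39000,), (68000,)]

Reason: COALESCE vs CASE for NULL handling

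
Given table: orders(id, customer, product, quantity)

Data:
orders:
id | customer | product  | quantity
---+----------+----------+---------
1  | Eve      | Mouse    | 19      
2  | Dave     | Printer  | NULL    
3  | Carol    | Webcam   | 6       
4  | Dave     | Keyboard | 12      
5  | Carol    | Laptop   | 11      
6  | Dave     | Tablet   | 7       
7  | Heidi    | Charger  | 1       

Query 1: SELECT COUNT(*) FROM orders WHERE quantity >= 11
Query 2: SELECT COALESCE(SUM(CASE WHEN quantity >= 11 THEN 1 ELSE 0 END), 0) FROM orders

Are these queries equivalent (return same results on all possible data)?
Yes, equivalent

Both queries return: [(3,)]

Reason: COUNT with WHERE vs conditional SUM (COALESCE handles empty-table NULL)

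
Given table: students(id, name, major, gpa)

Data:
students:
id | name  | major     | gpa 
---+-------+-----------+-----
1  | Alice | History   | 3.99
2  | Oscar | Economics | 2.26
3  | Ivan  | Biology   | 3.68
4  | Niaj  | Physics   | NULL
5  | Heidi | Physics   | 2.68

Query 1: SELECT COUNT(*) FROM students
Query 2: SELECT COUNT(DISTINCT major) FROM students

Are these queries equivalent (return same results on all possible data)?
No, not equivalent

Query 1 returns: [(5,)]
Query 2 returns: [(4,)]

Reason: COUNT(*) counts rows, COUNT(DISTINCT major) counts unique majors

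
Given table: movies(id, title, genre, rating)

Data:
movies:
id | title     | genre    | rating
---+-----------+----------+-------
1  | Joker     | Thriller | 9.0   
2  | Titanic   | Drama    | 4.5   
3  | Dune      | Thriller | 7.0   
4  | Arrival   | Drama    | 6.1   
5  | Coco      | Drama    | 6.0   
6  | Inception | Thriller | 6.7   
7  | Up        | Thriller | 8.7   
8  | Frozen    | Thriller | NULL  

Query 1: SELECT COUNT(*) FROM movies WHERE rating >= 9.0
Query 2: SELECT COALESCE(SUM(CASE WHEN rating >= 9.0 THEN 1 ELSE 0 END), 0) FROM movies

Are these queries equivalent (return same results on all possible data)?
Yes, equivalent

Both queries return: [(1,)]

Reason: COUNT with WHERE vs conditional SUM (COALESCE handles empty-table NULL)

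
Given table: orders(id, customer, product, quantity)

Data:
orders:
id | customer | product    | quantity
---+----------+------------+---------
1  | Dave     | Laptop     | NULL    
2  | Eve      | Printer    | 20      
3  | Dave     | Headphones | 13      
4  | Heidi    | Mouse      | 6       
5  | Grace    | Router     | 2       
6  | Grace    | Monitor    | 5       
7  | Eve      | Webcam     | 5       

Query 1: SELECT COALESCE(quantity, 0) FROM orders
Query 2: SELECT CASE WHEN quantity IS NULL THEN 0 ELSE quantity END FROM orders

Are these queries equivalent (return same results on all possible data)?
Yes, equivalent

Both queries return: [(0,), (2,), (5,), (5,), (6,), (13,), (20,)]

Reason: COALESCE vs CASE for NULL handling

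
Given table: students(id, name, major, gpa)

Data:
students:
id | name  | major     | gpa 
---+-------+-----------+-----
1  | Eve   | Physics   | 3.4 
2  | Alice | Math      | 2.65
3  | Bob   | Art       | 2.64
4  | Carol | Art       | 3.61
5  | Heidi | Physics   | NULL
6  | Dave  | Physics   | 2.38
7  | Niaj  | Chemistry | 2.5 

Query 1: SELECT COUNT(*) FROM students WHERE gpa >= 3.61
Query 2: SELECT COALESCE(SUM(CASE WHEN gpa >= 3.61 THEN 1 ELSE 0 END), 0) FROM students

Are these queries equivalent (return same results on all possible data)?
Yes, equivalent

Both queries return: [(1,)]

Reason: COUNT with WHERE vs conditional SUM (COALESCE handles empty-table NULL)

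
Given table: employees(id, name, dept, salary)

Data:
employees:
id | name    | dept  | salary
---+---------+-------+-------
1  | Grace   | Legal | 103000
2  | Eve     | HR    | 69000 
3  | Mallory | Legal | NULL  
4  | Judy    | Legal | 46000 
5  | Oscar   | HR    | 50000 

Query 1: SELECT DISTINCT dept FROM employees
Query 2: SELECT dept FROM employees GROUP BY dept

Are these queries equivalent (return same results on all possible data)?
Yes, equivalent

Both queries return: [('HR',), ('Legal',)]

Reason: Both get unique depts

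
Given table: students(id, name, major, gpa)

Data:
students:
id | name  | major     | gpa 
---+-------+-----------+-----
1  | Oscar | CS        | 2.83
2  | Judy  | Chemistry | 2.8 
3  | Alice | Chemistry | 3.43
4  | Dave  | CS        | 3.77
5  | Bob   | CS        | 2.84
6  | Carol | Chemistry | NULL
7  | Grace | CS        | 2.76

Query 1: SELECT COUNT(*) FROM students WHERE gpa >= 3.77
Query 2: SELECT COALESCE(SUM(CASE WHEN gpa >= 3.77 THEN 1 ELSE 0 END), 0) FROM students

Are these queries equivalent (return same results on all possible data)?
Yes, equivalent

Both queries return: [(1,)]

Reason: COUNT with WHERE vs conditional SUM (COALESCE handles empty-table NULL)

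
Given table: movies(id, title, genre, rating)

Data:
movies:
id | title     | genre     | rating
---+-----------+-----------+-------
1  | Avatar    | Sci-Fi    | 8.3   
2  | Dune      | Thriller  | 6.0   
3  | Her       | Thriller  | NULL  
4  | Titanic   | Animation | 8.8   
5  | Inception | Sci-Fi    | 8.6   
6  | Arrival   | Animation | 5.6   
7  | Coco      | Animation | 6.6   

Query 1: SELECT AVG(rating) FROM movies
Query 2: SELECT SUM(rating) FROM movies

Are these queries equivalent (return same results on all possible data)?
No, not equivalent

Query 1 returns: [(7.316666666666666,)]
Query 2 returns: [(43.9,)]

Reason: AVG vs SUM give different aggregate values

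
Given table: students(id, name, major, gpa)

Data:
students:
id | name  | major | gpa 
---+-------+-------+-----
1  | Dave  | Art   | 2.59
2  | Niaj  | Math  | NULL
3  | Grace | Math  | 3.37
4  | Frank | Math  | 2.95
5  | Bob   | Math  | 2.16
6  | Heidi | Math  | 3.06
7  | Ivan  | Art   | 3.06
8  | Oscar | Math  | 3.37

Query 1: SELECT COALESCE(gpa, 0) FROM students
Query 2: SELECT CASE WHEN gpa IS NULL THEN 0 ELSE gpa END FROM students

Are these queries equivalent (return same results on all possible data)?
Yes, equivalent

Both queries return: [(0,), (2.16,), (2.59,), (2.95,), (3.06,), (3.06,), (3.37,), (3.37,)]

Reason: COALESCE vs CASE for NULL handling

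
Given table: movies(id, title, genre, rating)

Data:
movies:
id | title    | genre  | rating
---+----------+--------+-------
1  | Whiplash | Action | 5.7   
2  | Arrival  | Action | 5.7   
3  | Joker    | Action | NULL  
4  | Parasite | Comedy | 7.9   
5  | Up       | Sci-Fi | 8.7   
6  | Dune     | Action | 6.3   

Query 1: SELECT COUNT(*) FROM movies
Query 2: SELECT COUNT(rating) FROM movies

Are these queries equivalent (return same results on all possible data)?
No, not equivalent

Query 1 returns: [(6,)]
Query 2 returns: [(5,)]

Reason: COUNT(*) includes NULLs, COUNT(column) excludes them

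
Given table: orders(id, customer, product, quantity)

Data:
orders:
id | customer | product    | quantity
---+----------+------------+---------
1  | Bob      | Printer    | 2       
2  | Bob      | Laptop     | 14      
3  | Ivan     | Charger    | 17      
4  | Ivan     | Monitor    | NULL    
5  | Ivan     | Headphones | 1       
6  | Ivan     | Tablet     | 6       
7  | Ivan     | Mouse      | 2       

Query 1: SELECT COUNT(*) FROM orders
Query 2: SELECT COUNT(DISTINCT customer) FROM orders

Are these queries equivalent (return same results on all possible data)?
No, not equivalent

Query 1 returns: [(7,)]
Query 2 returns: [(2,)]

Reason: COUNT(*) counts rows, COUNT(DISTINCT customer) counts unique customers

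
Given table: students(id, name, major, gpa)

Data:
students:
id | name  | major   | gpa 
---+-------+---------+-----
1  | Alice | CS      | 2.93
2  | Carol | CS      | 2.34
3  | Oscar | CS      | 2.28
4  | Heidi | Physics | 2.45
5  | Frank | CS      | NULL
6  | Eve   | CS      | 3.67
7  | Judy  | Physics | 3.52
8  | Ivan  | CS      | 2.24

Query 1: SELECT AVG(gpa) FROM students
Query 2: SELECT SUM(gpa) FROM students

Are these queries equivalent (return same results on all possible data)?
No, not equivalent

Query 1 returns: [(2.775714285714286,)]
Query 2 returns: [(19.43,)]

Reason: AVG vs SUM give different aggregate values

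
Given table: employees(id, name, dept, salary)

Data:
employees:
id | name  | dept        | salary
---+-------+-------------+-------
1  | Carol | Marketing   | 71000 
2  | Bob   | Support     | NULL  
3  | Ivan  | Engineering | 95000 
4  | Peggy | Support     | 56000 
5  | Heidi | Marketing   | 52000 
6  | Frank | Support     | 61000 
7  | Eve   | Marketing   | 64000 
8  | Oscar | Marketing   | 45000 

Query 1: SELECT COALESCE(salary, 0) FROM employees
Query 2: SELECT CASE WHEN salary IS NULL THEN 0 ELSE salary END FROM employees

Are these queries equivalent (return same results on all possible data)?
Yes, equivalent

Both queries return: [(0,), (45000,), (52000,), (56000,), (61000,), (64000,), (71000,), (95000,)]

Reason: COALESCE vs CASE for NULL handling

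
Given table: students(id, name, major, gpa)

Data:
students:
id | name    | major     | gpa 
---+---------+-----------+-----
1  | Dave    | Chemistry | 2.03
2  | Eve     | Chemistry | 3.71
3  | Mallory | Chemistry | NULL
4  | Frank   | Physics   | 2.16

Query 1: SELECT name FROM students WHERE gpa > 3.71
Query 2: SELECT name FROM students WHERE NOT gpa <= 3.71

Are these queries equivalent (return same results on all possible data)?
Yes, equivalent

Both queries return: []

Reason: Both filter gpa > 3.71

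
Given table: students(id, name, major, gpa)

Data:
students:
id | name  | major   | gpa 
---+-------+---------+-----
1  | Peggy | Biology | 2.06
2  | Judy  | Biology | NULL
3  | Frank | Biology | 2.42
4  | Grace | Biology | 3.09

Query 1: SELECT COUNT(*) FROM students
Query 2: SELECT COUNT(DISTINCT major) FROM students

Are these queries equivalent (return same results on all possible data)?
No, not equivalent

Query 1 returns: [(4,)]
Query 2 returns: [(1,)]

Reason: COUNT(*) counts rows, COUNT(DISTINCT major) counts unique majors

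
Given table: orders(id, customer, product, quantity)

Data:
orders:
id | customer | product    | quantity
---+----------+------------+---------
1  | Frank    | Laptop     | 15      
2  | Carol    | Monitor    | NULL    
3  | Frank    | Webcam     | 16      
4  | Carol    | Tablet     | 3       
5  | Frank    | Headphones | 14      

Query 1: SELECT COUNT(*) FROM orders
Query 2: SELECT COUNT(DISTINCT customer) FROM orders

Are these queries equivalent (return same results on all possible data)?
No, not equivalent

Query 1 returns: [(5,)]
Query 2 returns: [(2,)]

Reason: COUNT(*) counts rows, COUNT(DISTINCT customer) counts unique customers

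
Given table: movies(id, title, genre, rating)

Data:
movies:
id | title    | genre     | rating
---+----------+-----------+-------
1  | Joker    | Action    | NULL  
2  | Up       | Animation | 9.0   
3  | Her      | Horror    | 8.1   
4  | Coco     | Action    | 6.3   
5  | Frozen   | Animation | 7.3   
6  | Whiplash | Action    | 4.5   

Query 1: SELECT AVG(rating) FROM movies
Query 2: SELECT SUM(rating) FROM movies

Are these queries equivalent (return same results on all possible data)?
No, not equivalent

Query 1 returns: [(7.040000000000001,)]
Query 2 returns: [(35.2,)]

Reason: AVG vs SUM give different aggregate values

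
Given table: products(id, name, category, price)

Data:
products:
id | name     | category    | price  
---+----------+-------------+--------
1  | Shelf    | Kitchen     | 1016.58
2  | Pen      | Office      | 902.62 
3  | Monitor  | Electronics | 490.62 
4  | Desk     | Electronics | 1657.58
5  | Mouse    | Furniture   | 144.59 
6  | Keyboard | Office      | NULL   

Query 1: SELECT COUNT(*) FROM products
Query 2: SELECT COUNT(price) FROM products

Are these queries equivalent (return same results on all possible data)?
No, not equivalent

Query 1 returns: [(6,)]
Query 2 returns: [(5,)]

Reason: COUNT(*) includes NULLs, COUNT(column) excludes them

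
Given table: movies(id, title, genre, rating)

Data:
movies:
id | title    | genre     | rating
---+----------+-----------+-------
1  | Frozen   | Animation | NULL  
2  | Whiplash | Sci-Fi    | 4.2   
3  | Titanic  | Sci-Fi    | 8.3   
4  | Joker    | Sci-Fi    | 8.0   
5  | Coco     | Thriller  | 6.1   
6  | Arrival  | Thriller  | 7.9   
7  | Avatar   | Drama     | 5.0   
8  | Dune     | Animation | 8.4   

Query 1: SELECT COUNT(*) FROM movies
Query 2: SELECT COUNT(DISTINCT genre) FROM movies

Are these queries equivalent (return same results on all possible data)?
No, not equivalent

Query 1 returns: [(8,)]
Query 2 returns: [(4,)]

Reason: COUNT(*) counts rows, COUNT(DISTINCT genre) counts unique genres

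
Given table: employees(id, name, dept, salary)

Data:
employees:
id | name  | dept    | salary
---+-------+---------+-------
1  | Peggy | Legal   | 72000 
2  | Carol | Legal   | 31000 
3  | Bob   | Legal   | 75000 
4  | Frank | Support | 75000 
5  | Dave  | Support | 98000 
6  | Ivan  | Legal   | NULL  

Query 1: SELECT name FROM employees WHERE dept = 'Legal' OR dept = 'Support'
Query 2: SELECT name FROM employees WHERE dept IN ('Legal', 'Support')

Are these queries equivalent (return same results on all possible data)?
Yes, equivalent

Both queries return: [('Bob',), ('Carol',), ('Dave',), ('Frank',), ('Ivan',), ('Peggy',)]

Reason: OR vs IN are equivalent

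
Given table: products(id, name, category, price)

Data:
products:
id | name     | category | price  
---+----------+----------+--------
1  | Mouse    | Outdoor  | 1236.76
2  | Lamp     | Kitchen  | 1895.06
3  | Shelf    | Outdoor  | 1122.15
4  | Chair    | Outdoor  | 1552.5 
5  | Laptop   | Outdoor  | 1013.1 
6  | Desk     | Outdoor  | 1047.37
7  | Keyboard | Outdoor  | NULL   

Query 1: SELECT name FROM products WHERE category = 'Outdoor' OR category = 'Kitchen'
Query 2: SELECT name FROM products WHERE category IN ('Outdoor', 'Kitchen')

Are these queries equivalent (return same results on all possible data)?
Yes, equivalent

Both queries return: [('Chair',), ('Desk',), ('Keyboard',), ('Lamp',), ('Laptop',), ('Mouse',), ('Shelf',)]

Reason: OR vs IN are equivalent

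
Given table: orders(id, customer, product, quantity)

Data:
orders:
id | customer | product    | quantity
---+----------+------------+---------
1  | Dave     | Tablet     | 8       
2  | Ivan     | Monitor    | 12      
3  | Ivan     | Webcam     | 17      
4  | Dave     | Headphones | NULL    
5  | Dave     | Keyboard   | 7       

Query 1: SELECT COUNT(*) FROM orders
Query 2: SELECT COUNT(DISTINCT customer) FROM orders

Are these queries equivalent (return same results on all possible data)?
No, not equivalent

Query 1 returns: [(5,)]
Query 2 returns: [(2,)]

Reason: COUNT(*) counts rows, COUNT(DISTINCT customer) counts unique customers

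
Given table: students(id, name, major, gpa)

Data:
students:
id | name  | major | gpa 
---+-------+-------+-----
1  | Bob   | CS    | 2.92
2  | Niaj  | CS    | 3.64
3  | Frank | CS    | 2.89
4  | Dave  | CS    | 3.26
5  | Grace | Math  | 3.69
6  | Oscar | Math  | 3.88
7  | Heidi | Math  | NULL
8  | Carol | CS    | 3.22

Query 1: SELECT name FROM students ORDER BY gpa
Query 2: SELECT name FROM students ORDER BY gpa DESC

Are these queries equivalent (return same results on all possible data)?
No, not equivalent

Query 1 returns: [('Heidi',), ('Frank',), ('Bob',), ('Carol',), ('Dave',), ('Niaj',), ('Grace',), ('Oscar',)]
Query 2 returns: [('Oscar',), ('Grace',), ('Niaj',), ('Dave',), ('Carol',), ('Bob',), ('Frank',), ('Heidi',)]

Reason: ASC vs DESC gives opposite ordering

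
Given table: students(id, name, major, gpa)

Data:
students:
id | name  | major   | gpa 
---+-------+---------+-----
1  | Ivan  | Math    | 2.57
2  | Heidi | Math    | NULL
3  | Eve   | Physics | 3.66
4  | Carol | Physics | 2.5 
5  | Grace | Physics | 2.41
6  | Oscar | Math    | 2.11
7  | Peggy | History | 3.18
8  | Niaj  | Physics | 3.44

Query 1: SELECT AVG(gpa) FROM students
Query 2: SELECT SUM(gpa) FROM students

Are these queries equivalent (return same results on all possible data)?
No, not equivalent

Query 1 returns: [(2.8385714285714285,)]
Query 2 returns: [(19.87,)]

Reason: AVG vs SUM give different aggregate values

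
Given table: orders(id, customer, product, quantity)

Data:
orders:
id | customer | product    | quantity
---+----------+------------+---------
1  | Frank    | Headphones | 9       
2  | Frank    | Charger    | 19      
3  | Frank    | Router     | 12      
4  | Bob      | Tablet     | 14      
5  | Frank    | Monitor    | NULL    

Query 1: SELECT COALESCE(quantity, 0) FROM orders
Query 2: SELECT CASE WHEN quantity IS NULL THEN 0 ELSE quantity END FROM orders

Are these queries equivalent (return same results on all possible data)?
Yes, equivalent

Both queries return: [(0,), (9,), (12,), (14,), (19,)]

Reason: COALESCE vs CASE for NULL handling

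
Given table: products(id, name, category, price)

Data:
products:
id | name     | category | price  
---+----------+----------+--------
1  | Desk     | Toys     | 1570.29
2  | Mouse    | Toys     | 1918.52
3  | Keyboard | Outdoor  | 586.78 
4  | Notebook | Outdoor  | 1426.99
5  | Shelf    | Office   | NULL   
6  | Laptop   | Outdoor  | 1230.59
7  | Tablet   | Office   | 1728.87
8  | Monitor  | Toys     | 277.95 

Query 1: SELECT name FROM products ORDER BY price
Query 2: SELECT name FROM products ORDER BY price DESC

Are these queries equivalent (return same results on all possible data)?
No, not equivalent

Query 1 returns: [('Shelf',), ('Monitor',), ('Keyboard',), ('Laptop',), ('Notebook',), ('Desk',), ('Tablet',), ('Mouse',)]
Query 2 returns: [('Mouse',), ('Tablet',), ('Desk',), ('Notebook',), ('Laptop',), ('Keyboard',), ('Monitor',), ('Shelf',)]

Reason: ASC vs DESC gives opposite ordering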